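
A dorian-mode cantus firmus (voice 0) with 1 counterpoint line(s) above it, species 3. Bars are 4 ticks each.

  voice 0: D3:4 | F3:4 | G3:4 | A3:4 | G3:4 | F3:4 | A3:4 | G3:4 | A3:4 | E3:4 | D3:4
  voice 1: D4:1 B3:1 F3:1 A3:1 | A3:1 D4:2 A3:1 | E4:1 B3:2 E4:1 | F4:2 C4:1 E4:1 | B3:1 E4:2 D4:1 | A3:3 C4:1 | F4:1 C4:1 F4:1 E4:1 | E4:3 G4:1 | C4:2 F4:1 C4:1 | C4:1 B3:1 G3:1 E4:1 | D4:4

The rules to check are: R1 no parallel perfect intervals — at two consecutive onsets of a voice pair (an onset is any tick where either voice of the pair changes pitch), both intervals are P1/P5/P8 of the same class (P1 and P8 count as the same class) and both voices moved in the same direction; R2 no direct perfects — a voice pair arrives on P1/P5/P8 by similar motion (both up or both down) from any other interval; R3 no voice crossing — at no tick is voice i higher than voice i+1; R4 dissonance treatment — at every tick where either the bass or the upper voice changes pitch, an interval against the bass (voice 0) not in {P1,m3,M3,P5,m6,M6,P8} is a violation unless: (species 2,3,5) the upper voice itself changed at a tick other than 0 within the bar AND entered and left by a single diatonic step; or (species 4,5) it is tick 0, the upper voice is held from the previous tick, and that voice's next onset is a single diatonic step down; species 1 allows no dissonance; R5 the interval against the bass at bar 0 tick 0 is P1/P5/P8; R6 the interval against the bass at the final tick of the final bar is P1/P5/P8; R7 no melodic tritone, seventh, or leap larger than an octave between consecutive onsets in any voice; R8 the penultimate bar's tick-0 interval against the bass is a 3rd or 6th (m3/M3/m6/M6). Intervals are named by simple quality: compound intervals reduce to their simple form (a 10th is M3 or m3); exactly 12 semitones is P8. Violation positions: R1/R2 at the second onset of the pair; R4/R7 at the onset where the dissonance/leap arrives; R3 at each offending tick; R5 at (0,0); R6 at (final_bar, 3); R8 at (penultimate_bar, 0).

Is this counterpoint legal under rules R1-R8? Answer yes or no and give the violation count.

No (2 violations)

bar 0: v0=D3 v1=D4 (P8)
bar 1: v0=F3 v1=A3 (M3)
bar 2: v0=G3 v1=E4 (M6)
bar 3: v0=A3 v1=F4 (m6)
bar 4: v0=G3 v1=B3 (M3)
bar 5: v0=F3 v1=A3 (M3)
bar 6: v0=A3 v1=F4 (m6)
bar 7: v0=G3 v1=E4 (M6)
bar 8: v0=A3 v1=C4 (m3)
bar 9: v0=E3 v1=C4 (m6)
bar 10: v0=D3 v1=D4 (P8)
  R7 @ bar0.2: B3->F3 leap 6st
  R1 @ bar10.0: E3/E4 P8 -> D3/D4 P8 similar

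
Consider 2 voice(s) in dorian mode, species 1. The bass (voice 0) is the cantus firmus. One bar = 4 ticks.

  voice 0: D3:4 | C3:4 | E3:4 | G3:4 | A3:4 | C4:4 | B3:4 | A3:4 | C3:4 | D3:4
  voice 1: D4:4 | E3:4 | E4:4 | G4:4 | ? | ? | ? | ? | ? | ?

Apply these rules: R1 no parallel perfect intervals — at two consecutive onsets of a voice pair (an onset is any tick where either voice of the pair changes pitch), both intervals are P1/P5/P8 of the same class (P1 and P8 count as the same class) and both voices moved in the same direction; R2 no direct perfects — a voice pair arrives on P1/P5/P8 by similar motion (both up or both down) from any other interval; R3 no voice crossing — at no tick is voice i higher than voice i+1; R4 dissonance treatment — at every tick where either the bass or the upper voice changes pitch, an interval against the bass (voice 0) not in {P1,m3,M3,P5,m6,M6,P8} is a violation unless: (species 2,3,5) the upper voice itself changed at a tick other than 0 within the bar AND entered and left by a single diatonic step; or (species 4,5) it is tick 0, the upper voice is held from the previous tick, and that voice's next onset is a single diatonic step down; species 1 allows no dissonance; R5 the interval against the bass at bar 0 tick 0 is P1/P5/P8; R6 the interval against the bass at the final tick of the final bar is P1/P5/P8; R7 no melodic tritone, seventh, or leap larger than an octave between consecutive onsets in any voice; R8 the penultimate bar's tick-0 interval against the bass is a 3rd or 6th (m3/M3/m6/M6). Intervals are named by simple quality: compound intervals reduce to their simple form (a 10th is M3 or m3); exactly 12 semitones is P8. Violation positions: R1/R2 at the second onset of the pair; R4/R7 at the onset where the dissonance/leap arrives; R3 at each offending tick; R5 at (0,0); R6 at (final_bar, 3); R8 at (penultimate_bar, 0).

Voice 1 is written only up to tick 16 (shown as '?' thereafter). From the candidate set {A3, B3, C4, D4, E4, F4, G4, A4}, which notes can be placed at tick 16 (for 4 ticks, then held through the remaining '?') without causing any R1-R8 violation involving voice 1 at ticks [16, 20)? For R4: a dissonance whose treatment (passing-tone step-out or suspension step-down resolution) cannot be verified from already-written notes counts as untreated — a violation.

A3: violates R7
B3: violates R4
C4: legal
D4: violates R4
E4: legal
F4: legal
G4: violates R4
A4: violates R1

{C4, E4, F4}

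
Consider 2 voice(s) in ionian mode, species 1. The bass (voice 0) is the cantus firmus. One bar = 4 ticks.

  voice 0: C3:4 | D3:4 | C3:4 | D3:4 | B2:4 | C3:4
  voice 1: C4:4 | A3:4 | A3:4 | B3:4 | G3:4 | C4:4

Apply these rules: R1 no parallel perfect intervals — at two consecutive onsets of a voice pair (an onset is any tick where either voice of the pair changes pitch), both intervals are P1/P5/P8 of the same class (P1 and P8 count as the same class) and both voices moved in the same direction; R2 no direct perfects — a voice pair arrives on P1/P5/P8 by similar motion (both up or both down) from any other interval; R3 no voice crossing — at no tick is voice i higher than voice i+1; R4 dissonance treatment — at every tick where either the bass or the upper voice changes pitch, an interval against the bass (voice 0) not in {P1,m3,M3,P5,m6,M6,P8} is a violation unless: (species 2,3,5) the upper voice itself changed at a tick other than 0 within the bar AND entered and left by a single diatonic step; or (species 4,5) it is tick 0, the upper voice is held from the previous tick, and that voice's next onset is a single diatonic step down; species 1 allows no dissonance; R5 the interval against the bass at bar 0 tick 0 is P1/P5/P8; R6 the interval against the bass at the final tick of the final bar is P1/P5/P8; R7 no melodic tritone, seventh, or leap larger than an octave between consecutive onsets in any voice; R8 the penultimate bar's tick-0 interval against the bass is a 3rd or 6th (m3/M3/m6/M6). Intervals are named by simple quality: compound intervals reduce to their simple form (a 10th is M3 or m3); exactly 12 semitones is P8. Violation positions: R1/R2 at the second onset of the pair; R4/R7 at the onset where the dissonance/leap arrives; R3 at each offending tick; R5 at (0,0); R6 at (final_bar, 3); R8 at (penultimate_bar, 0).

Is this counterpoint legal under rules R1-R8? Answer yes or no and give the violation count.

No (1 violations)

bar 0: v0=C3 v1=C4 (P8)
bar 1: v0=D3 v1=A3 (P5)
bar 2: v0=C3 v1=A3 (M6)
bar 3: v0=D3 v1=B3 (M6)
bar 4: v0=B2 v1=G3 (m6)
bar 5: v0=C3 v1=C4 (P8)
  R2 @ bar5.0: B2/G3 m6 -> C3/C4 P8 similar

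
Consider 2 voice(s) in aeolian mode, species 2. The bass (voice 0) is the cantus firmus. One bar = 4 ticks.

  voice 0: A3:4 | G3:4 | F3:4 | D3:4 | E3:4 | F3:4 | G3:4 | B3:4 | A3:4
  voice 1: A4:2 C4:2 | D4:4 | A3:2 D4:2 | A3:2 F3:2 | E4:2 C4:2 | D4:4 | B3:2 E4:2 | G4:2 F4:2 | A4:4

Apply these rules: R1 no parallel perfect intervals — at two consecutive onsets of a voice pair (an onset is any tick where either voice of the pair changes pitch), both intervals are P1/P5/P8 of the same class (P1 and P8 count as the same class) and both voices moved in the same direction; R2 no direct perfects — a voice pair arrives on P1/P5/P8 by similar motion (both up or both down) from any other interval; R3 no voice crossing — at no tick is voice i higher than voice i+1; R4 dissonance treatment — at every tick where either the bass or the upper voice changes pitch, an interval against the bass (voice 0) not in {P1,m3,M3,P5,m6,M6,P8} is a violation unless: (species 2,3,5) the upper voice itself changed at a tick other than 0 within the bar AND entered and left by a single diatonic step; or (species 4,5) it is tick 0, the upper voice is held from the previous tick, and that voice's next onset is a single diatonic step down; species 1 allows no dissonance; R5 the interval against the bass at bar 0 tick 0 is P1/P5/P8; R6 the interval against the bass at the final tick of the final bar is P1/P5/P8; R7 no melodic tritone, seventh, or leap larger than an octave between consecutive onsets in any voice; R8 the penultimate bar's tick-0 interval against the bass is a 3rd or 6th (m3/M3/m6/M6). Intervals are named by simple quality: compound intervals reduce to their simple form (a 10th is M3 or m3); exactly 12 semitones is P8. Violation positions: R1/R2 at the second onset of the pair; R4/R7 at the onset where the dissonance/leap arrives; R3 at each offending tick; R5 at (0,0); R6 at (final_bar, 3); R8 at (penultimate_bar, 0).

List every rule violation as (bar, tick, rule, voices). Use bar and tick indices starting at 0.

(3, 0, R2, (0, 1))
(4, 0, R2, (0, 1))
(4, 0, R7, (1,))
(7, 2, R4, (0, 1))

bar 0: v0=A3 v1=A4 downbeat P8
bar 1: v0=G3 v1=D4 downbeat P5
bar 2: v0=F3 v1=A3 downbeat M3
bar 3: v0=D3 v1=A3 downbeat P5
bar 4: v0=E3 v1=E4 downbeat P8
bar 5: v0=F3 v1=D4 downbeat M6
bar 6: v0=G3 v1=B3 downbeat M3
bar 7: v0=B3 v1=G4 downbeat m6
bar 8: v0=A3 v1=A4 downbeat P8
  -> R2 @ bar 3 tick 0 v(0, 1): F3/D4 M6 -> D3/A3 P5 similar
  -> R2 @ bar 4 tick 0 v(0, 1): D3/F3 m3 -> E3/E4 P8 similar
  -> R7 @ bar 4 tick 0 v(1,): F3->E4 leap 11st
  -> R4 @ bar 7 tick 2 v(0, 1): B3/F4 TT untreated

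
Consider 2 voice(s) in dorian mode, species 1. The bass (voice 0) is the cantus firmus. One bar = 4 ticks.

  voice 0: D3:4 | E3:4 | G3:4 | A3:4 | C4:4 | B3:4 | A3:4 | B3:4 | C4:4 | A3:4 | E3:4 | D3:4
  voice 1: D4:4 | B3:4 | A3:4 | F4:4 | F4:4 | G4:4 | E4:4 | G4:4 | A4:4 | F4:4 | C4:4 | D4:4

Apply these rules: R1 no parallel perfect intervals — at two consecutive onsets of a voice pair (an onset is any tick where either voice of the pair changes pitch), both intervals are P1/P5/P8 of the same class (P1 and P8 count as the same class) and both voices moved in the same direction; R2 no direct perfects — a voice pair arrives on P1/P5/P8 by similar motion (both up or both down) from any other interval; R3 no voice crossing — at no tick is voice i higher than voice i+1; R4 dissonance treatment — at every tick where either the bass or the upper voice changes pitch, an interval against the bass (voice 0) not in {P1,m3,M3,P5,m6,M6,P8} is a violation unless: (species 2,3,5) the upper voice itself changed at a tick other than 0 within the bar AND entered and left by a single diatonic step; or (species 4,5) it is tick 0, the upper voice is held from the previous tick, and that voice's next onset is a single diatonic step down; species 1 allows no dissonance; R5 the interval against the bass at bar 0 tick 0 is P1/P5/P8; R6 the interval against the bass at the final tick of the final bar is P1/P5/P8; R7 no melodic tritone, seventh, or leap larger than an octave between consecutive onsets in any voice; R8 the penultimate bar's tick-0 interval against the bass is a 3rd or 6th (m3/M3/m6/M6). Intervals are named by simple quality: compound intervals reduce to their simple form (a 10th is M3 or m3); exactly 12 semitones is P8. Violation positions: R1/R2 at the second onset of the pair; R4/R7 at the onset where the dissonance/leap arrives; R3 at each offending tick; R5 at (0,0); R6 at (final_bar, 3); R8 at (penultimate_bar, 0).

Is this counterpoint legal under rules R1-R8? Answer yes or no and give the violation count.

No (3 violations)

bar 0: v0=D3 v1=D4 (P8)
bar 1: v0=E3 v1=B3 (P5)
bar 2: v0=G3 v1=A3 (M2)
bar 3: v0=A3 v1=F4 (m6)
bar 4: v0=C4 v1=F4 (P4)
bar 5: v0=B3 v1=G4 (m6)
bar 6: v0=A3 v1=E4 (P5)
bar 7: v0=B3 v1=G4 (m6)
bar 8: v0=C4 v1=A4 (M6)
bar 9: v0=A3 v1=F4 (m6)
bar 10: v0=E3 v1=C4 (m6)
bar 11: v0=D3 v1=D4 (P8)
  R4 @ bar2.0: G3/A3 M2 untreated
  R4 @ bar4.0: C4/F4 P4 untreated
  R2 @ bar6.0: B3/G4 m6 -> A3/E4 P5 similar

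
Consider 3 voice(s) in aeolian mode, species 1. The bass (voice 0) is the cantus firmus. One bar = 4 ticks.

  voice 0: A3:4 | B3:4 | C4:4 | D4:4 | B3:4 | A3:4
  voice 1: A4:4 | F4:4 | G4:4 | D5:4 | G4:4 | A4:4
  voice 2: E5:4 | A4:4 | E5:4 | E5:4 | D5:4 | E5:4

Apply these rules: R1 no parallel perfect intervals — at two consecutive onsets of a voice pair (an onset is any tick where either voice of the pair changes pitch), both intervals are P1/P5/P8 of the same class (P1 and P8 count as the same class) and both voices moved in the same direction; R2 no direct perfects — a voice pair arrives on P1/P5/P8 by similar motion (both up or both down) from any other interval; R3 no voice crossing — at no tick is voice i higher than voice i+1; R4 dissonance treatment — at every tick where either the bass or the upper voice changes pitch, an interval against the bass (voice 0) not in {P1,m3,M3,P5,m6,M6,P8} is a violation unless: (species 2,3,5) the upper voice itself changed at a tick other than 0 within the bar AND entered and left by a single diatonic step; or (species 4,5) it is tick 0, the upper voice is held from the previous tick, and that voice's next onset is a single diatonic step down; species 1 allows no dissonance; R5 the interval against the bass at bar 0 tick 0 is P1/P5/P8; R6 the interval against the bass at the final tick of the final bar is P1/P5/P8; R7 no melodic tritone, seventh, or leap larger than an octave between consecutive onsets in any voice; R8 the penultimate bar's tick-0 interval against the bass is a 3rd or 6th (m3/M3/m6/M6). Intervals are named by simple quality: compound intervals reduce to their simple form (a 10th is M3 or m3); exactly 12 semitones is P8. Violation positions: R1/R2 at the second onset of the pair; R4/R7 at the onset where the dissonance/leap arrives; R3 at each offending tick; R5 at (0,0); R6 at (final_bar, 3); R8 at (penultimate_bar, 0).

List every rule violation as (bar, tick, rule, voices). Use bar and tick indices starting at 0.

bar 0: v0=A3 v1=A4 v2=E5 downbeat P5
bar 1: v0=B3 v1=F4 v2=A4 downbeat m7
bar 2: v0=C4 v1=G4 v2=E5 downbeat M3
bar 3: v0=D4 v1=D5 v2=E5 downbeat M2
bar 4: v0=B3 v1=G4 v2=D5 downbeat m3
bar 5: v0=A3 v1=A4 v2=E5 downbeat P5
  -> R4 @ bar 1 tick 0 v(0, 1): B3/F4 TT untreated
  -> R4 @ bar 1 tick 0 v(0, 2): B3/A4 m7 untreated
  -> R2 @ bar 2 tick 0 v(0, 1): B3/F4 TT -> C4/G4 P5 similar
  -> R2 @ bar 3 tick 0 v(0, 1): C4/G4 P5 -> D4/D5 P8 similar
  -> R4 @ bar 3 tick 0 v(0, 2): D4/E5 M2 untreated
  -> R2 @ bar 4 tick 0 v(1, 2): D5/E5 M2 -> G4/D5 P5 similar
  -> R1 @ bar 5 tick 0 v(1, 2): G4/D5 P5 -> A4/E5 P5 similar

(1, 0, R4, (0, 1))
(1, 0, R4, (0, 2))
(2, 0, R2, (0, 1))
(3, 0, R2, (0, 1))
(3, 0, R4, (0, 2))
(4, 0, R2, (1, 2))
(5, 0, R1, (1, 2))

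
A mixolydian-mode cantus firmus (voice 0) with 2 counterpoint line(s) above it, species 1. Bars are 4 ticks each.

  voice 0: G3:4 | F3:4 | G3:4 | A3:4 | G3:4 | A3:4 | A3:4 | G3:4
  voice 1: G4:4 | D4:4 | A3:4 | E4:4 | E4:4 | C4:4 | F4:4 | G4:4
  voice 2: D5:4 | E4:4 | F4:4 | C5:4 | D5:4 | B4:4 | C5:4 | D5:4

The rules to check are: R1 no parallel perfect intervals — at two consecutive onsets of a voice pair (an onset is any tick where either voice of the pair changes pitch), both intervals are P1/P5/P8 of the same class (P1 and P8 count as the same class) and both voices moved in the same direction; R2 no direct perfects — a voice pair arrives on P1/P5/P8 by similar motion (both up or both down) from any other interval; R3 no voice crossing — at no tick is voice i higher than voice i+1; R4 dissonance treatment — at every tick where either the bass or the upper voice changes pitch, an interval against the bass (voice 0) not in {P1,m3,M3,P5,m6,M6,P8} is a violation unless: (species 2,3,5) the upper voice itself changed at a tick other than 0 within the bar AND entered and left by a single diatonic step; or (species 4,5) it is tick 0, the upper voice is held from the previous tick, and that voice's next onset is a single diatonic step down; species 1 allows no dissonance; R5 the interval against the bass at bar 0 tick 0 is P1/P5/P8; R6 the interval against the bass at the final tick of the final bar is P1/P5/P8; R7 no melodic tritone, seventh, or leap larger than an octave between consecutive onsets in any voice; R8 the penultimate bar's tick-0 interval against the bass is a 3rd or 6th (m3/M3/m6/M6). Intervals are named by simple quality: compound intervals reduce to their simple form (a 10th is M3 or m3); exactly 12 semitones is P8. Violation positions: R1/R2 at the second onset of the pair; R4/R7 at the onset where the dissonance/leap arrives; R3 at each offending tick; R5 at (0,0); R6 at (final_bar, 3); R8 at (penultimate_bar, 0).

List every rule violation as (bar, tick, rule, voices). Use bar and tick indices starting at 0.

bar 0: v0=G3 v1=G4 v2=D5 downbeat P5
bar 1: v0=F3 v1=D4 v2=E4 downbeat M7
bar 2: v0=G3 v1=A3 v2=F4 downbeat m7
bar 3: v0=A3 v1=E4 v2=C5 downbeat m3
bar 4: v0=G3 v1=E4 v2=D5 downbeat P5
bar 5: v0=A3 v1=C4 v2=B4 downbeat M2
bar 6: v0=A3 v1=F4 v2=C5 downbeat m3
bar 7: v0=G3 v1=G4 v2=D5 downbeat P5
  -> R4 @ bar 1 tick 0 v(0, 2): F3/E4 M7 untreated
  -> R7 @ bar 1 tick 0 v(2,): D5->E4 leap 10st
  -> R4 @ bar 2 tick 0 v(0, 1): G3/A3 M2 untreated
  -> R4 @ bar 2 tick 0 v(0, 2): G3/F4 m7 untreated
  -> R2 @ bar 3 tick 0 v(0, 1): G3/A3 M2 -> A3/E4 P5 similar
  -> R4 @ bar 5 tick 0 v(0, 2): A3/B4 M2 untreated
  -> R2 @ bar 6 tick 0 v(1, 2): C4/B4 M7 -> F4/C5 P5 similar
  -> R1 @ bar 7 tick 0 v(1, 2): F4/C5 P5 -> G4/D5 P5 similar

(1, 0, R4, (0, 2))
(1, 0, R7, (2,))
(2, 0, R4, (0, 1))
(2, 0, R4, (0, 2))
(3, 0, R2, (0, 1))
(5, 0, R4, (0, 2))
(6, 0, R2, (1, 2))
(7, 0, R1, (1, 2))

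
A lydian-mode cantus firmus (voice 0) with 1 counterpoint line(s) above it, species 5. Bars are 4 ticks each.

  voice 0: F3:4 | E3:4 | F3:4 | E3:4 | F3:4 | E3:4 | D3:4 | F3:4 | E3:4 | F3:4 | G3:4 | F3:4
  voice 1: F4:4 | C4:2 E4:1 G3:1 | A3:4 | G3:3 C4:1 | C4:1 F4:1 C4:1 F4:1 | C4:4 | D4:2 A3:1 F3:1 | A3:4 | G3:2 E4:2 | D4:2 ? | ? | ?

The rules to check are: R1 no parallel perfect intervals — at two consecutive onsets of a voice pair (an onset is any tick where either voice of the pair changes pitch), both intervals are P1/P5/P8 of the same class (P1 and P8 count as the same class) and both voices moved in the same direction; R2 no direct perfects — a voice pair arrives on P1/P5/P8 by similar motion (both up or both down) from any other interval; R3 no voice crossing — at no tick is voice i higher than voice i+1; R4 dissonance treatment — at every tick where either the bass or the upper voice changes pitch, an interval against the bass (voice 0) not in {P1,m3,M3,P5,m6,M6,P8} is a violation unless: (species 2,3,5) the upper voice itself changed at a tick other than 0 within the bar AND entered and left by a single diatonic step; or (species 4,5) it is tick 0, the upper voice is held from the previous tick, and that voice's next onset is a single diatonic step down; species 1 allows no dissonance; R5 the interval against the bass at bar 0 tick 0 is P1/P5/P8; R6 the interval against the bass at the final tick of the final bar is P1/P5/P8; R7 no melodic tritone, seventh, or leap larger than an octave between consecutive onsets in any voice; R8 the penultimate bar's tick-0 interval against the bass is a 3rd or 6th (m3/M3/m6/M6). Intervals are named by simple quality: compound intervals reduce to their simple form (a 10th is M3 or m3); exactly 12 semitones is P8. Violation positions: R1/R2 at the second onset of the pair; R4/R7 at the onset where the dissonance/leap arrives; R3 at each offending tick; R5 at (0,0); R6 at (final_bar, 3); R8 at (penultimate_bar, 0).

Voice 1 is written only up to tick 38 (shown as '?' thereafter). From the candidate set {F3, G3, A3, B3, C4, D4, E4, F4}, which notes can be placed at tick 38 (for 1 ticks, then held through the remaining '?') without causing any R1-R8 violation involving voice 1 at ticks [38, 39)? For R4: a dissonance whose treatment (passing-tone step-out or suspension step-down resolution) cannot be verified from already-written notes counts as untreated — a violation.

{A3, C4, D4, F3, F4}

F3: legal
G3: violates R4
A3: legal
B3: violates R4
C4: legal
D4: legal
E4: violates R4
F4: legal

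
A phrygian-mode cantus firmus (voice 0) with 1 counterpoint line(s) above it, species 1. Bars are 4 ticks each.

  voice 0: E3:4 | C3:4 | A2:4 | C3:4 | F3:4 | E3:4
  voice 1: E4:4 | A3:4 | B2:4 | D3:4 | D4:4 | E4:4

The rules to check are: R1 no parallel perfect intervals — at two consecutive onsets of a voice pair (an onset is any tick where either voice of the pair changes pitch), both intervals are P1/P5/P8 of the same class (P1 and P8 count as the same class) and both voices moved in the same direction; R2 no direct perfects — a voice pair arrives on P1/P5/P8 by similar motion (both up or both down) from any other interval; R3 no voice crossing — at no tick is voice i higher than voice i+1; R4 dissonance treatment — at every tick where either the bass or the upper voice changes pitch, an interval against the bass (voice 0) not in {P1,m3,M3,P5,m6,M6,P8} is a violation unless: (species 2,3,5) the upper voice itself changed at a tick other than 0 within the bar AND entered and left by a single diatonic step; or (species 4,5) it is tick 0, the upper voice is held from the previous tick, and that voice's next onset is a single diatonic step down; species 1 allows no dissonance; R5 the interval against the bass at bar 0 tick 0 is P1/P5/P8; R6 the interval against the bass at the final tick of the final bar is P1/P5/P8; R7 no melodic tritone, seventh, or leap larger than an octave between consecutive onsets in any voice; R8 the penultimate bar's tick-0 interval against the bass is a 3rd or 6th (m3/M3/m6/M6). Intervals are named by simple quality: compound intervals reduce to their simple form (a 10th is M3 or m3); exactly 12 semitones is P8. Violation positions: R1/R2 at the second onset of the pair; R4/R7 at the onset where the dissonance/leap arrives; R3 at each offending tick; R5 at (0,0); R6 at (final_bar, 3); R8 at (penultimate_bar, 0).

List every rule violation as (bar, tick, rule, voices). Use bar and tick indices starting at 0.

(2, 0, R4, (0, 1))
(2, 0, R7, (1,))
(3, 0, R4, (0, 1))

bar 0: v0=E3 v1=E4 downbeat P8
bar 1: v0=C3 v1=A3 downbeat M6
bar 2: v0=A2 v1=B2 downbeat M2
bar 3: v0=C3 v1=D3 downbeat M2
bar 4: v0=F3 v1=D4 downbeat M6
bar 5: v0=E3 v1=E4 downbeat P8
  -> R4 @ bar 2 tick 0 v(0, 1): A2/B2 M2 untreated
  -> R7 @ bar 2 tick 0 v(1,): A3->B2 leap 10st
  -> R4 @ bar 3 tick 0 v(0, 1): C3/D3 M2 untreated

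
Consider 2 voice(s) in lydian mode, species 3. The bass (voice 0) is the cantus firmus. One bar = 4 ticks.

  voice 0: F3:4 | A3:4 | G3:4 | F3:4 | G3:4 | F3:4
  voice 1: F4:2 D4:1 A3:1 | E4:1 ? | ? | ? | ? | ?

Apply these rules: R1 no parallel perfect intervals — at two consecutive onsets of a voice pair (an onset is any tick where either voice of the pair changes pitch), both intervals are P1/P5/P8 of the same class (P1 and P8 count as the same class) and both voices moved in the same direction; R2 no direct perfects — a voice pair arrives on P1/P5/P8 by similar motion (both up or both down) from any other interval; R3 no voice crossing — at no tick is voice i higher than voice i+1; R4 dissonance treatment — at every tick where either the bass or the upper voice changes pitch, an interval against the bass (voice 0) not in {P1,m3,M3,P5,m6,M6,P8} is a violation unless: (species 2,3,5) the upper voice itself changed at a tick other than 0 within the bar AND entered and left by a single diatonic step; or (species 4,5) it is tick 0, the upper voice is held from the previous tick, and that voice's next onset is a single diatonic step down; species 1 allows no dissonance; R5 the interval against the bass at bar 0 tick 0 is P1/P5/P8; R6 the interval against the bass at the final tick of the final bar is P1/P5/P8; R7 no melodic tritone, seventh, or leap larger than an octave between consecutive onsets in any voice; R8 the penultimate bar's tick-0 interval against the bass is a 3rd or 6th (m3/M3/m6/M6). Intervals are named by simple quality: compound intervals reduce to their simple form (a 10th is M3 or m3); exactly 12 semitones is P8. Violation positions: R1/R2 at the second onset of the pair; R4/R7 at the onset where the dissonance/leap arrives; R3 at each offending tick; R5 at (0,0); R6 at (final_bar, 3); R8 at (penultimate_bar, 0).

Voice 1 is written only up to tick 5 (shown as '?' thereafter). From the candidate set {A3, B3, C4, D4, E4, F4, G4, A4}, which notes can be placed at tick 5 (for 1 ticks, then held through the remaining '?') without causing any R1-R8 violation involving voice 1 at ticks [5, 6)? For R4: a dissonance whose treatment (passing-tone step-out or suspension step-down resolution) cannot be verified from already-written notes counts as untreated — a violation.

{A3, A4, C4, E4, F4}

A3: legal
B3: violates R4
C4: legal
D4: violates R4
E4: legal
F4: legal
G4: violates R4
A4: legal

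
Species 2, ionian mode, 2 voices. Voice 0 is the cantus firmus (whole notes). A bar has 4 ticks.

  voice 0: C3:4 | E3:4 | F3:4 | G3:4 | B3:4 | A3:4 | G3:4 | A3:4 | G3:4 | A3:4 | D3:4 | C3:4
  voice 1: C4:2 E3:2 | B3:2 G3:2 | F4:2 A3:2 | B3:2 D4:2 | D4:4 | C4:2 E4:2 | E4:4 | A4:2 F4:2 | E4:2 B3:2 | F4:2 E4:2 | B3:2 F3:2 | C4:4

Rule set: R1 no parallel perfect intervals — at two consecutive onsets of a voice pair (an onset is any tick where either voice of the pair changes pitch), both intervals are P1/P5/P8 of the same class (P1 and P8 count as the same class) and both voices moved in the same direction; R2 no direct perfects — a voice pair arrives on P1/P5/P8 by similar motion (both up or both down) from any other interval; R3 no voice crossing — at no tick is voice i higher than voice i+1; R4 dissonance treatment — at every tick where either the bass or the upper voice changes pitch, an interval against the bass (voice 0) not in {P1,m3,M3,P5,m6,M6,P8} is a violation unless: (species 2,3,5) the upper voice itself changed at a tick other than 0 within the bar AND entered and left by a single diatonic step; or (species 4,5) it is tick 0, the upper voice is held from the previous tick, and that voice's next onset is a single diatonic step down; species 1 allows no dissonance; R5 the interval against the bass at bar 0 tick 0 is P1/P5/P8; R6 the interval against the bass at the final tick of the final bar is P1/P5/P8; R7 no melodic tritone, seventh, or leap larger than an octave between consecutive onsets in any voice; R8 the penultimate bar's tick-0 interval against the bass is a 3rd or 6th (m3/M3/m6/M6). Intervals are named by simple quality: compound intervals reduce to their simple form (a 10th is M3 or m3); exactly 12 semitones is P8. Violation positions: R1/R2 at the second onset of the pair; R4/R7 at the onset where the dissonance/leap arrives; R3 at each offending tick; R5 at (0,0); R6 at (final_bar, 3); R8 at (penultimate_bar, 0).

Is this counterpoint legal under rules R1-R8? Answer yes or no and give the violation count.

bar 0: v0=C3 v1=C4 (P8)
bar 1: v0=E3 v1=B3 (P5)
bar 2: v0=F3 v1=F4 (P8)
bar 3: v0=G3 v1=B3 (M3)
bar 4: v0=B3 v1=D4 (m3)
bar 5: v0=A3 v1=C4 (m3)
bar 6: v0=G3 v1=E4 (M6)
bar 7: v0=A3 v1=A4 (P8)
bar 8: v0=G3 v1=E4 (M6)
bar 9: v0=A3 v1=F4 (m6)
bar 10: v0=D3 v1=B3 (M6)
bar 11: v0=C3 v1=C4 (P8)
  R2 @ bar1.0: C3/E3 M3 -> E3/B3 P5 similar
  R2 @ bar2.0: E3/G3 m3 -> F3/F4 P8 similar
  R7 @ bar2.0: G3->F4 leap 10st
  R2 @ bar7.0: G3/E4 M6 -> A3/A4 P8 similar
  R7 @ bar9.0: B3->F4 leap 6st
  R7 @ bar10.2: B3->F3 leap 6st

No (6 violations)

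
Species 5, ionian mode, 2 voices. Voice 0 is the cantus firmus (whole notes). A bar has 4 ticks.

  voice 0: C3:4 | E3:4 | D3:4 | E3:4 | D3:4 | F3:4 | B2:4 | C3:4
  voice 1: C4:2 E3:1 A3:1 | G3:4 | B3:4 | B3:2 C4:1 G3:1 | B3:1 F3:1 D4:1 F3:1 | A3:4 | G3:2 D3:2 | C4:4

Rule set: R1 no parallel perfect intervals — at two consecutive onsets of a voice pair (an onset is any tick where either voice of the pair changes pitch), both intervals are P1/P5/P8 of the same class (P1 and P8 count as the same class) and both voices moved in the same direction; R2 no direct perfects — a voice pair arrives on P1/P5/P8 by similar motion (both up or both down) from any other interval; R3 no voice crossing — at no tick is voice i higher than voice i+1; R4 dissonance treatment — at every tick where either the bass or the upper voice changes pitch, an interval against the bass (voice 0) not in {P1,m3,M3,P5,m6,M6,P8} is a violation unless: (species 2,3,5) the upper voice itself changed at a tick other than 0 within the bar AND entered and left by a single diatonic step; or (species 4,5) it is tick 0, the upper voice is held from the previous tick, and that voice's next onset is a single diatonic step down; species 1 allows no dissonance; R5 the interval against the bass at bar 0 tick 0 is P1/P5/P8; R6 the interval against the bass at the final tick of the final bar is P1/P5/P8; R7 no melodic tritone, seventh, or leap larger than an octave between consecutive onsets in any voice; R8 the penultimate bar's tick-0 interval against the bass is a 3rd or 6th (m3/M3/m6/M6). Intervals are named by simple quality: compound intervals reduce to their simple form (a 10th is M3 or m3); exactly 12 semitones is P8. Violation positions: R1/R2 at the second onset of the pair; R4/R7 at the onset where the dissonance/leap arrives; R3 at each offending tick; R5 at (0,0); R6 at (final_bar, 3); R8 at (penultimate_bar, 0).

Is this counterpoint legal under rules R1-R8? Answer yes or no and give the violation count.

No (4 violations)

bar 0: v0=C3 v1=C4 (P8)
bar 1: v0=E3 v1=G3 (m3)
bar 2: v0=D3 v1=B3 (M6)
bar 3: v0=E3 v1=B3 (P5)
bar 4: v0=D3 v1=B3 (M6)
bar 5: v0=F3 v1=A3 (M3)
bar 6: v0=B2 v1=G3 (m6)
bar 7: v0=C3 v1=C4 (P8)
  R7 @ bar4.1: B3->F3 leap 6st
  R7 @ bar6.0: F3->B2 leap 6st
  R2 @ bar7.0: B2/D3 m3 -> C3/C4 P8 similar
  R7 @ bar7.0: D3->C4 leap 10st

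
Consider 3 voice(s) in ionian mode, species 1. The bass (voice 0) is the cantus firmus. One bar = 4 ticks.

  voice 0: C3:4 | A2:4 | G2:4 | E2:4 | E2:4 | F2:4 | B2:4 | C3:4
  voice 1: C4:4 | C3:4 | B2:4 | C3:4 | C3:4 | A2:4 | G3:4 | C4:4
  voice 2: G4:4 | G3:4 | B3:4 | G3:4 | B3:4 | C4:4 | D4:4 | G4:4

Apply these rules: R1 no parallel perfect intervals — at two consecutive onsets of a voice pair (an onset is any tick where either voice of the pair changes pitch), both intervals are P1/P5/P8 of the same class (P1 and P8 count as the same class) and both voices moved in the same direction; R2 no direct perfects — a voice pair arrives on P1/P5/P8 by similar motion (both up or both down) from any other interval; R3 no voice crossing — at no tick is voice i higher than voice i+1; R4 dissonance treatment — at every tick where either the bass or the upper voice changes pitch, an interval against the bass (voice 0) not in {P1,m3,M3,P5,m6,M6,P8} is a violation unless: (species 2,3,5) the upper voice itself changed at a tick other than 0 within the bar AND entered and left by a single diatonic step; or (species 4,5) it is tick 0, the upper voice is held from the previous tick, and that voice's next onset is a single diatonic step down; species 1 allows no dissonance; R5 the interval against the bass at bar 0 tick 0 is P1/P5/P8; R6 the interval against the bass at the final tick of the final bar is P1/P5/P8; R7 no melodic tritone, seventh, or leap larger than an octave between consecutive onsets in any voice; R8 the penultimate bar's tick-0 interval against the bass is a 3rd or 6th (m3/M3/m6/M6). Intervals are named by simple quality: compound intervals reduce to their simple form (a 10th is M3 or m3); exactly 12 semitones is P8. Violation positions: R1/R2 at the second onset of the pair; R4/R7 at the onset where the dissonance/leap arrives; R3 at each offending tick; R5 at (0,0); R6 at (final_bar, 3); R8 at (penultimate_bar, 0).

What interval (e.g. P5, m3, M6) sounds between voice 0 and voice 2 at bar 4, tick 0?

P5

voice 0=E2 voice 2=B3 -> P5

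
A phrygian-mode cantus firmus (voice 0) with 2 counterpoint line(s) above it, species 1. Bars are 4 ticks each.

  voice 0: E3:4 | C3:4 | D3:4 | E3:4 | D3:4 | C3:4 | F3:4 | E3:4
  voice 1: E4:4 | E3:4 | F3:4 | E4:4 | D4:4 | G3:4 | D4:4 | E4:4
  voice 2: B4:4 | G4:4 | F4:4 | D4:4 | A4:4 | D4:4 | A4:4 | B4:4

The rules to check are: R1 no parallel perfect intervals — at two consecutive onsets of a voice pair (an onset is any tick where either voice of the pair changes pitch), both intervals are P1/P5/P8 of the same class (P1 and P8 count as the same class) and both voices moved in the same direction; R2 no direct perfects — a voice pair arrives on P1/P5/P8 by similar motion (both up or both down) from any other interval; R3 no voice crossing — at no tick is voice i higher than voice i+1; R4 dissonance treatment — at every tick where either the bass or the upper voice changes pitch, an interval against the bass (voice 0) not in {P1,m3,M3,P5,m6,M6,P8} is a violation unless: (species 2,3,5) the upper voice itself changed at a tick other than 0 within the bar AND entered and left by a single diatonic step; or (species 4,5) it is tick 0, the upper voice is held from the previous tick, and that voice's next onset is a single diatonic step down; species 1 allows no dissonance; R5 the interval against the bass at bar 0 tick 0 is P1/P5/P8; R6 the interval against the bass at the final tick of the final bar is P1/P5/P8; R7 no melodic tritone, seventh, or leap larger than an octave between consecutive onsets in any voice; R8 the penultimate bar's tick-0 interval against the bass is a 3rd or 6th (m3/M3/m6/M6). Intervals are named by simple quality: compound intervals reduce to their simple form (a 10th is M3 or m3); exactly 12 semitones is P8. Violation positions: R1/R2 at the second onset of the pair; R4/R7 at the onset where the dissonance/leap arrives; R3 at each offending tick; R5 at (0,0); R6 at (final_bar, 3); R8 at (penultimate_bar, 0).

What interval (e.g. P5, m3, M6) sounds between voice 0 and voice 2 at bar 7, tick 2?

voice 0=E3 voice 2=B4 -> P5

P5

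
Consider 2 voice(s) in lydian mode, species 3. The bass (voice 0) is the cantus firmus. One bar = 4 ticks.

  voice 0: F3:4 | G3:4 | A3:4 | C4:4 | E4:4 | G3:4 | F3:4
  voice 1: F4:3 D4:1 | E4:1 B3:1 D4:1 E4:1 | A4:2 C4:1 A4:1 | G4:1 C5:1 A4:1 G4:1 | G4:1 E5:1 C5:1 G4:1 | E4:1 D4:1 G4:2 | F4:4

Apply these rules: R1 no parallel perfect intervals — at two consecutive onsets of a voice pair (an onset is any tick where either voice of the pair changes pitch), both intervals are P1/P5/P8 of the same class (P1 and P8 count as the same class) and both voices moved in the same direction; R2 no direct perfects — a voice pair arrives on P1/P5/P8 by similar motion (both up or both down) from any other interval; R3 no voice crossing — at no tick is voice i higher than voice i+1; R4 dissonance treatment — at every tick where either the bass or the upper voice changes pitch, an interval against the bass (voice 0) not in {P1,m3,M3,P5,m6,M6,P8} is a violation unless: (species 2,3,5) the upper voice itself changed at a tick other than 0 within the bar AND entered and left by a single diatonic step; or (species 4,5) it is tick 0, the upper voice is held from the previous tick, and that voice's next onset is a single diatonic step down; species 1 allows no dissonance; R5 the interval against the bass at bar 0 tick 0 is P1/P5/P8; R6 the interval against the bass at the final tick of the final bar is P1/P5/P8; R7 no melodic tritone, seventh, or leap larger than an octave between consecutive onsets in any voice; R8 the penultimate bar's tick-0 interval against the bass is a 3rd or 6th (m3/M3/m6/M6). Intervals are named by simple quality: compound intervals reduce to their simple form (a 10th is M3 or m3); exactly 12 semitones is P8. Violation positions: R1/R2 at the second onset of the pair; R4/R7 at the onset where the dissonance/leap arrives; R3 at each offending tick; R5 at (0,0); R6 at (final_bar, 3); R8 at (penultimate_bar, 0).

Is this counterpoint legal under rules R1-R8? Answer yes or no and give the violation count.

bar 0: v0=F3 v1=F4 (P8)
bar 1: v0=G3 v1=E4 (M6)
bar 2: v0=A3 v1=A4 (P8)
bar 3: v0=C4 v1=G4 (P5)
bar 4: v0=E4 v1=G4 (m3)
bar 5: v0=G3 v1=E4 (M6)
bar 6: v0=F3 v1=F4 (P8)
  R2 @ bar2.0: G3/E4 M6 -> A3/A4 P8 similar
  R1 @ bar6.0: G3/G4 P8 -> F3/F4 P8 similar

No (2 violations)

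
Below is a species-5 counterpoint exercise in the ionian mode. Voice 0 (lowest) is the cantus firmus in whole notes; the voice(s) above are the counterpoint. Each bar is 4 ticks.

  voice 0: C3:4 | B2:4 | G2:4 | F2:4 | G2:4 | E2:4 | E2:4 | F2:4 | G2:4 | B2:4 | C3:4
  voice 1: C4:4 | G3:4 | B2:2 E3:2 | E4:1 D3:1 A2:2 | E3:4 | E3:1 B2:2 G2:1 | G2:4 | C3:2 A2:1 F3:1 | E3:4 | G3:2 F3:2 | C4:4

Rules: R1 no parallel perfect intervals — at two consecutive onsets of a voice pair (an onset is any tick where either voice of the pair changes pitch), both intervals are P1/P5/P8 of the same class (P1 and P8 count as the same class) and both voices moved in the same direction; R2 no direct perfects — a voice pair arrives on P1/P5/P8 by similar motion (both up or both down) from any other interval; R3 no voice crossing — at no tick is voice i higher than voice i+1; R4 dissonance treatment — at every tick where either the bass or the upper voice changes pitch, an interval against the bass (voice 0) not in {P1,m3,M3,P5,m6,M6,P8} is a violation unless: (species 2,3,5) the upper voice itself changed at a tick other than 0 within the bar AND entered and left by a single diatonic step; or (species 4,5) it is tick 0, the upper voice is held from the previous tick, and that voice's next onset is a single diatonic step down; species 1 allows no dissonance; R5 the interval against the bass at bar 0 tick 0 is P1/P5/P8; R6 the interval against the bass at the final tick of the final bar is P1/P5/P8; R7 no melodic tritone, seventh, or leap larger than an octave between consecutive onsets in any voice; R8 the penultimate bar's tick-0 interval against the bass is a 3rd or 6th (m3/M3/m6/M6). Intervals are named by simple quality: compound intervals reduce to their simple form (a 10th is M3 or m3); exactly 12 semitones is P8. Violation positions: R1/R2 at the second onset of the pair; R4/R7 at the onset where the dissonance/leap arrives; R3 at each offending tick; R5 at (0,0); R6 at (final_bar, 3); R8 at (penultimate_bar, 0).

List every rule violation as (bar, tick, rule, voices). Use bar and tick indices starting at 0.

bar 0: v0=C3 v1=C4 downbeat P8
bar 1: v0=B2 v1=G3 downbeat m6
bar 2: v0=G2 v1=B2 downbeat M3
bar 3: v0=F2 v1=E4 downbeat M7
bar 4: v0=G2 v1=E3 downbeat M6
bar 5: v0=E2 v1=E3 downbeat P8
bar 6: v0=E2 v1=G2 downbeat m3
bar 7: v0=F2 v1=C3 downbeat P5
bar 8: v0=G2 v1=E3 downbeat M6
bar 9: v0=B2 v1=G3 downbeat m6
bar 10: v0=C3 v1=C4 downbeat P8
  -> R4 @ bar 3 tick 0 v(0, 1): F2/E4 M7 untreated
  -> R7 @ bar 3 tick 1 v(1,): E4->D3 leap 14st
  -> R2 @ bar 7 tick 0 v(0, 1): E2/G2 m3 -> F2/C3 P5 similar
  -> R4 @ bar 9 tick 2 v(0, 1): B2/F3 TT untreated
  -> R2 @ bar 10 tick 0 v(0, 1): B2/F3 TT -> C3/C4 P8 similar

(3, 0, R4, (0, 1))
(3, 1, R7, (1,))
(7, 0, R2, (0, 1))
(9, 2, R4, (0, 1))
(10, 0, R2, (0, 1))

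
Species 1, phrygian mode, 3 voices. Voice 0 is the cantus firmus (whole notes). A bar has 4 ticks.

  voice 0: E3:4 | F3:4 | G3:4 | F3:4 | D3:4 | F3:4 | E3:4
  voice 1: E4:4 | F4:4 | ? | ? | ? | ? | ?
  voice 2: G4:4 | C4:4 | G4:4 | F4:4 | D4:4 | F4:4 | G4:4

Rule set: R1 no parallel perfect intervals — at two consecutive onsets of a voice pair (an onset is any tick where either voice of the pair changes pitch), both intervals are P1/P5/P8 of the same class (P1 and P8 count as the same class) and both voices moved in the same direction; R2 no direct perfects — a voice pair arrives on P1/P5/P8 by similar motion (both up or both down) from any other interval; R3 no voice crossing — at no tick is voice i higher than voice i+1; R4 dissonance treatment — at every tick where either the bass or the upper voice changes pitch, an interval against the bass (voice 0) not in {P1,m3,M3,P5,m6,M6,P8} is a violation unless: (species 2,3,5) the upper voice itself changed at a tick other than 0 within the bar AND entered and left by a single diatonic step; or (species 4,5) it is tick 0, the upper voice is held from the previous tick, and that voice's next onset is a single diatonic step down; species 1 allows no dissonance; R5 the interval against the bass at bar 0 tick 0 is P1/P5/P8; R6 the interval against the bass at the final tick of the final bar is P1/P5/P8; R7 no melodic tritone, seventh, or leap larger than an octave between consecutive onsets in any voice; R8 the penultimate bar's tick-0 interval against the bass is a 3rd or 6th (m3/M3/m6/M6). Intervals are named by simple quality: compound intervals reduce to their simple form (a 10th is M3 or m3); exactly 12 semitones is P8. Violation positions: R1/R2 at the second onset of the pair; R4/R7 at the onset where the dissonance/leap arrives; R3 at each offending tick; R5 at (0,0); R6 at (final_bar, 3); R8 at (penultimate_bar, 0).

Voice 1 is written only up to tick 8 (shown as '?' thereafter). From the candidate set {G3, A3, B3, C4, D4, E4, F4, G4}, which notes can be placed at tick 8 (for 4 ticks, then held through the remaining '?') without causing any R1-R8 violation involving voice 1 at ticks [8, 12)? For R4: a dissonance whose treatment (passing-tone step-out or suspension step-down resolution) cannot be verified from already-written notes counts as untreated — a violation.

G3: violates R7
A3: violates R4
B3: violates R7
C4: violates R4
D4: legal
E4: legal
F4: violates R4
G4: violates R1,R2

{D4, E4}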